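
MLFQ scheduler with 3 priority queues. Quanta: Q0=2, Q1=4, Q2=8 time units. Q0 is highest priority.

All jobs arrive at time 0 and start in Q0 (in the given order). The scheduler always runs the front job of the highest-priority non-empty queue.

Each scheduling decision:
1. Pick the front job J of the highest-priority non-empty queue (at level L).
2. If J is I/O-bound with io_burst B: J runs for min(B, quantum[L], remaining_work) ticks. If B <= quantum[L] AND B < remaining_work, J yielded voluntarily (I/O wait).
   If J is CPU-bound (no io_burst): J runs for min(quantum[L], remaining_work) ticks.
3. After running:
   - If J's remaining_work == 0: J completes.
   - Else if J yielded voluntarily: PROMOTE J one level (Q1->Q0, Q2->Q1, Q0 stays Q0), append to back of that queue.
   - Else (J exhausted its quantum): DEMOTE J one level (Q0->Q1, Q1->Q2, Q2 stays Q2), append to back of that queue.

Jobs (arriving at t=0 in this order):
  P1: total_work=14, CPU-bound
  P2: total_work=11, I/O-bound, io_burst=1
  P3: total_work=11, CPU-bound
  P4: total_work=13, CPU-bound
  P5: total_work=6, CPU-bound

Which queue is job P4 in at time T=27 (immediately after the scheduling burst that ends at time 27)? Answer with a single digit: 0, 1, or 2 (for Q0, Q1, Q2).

Answer: 1

Derivation:
t=0-2: P1@Q0 runs 2, rem=12, quantum used, demote→Q1. Q0=[P2,P3,P4,P5] Q1=[P1] Q2=[]
t=2-3: P2@Q0 runs 1, rem=10, I/O yield, promote→Q0. Q0=[P3,P4,P5,P2] Q1=[P1] Q2=[]
t=3-5: P3@Q0 runs 2, rem=9, quantum used, demote→Q1. Q0=[P4,P5,P2] Q1=[P1,P3] Q2=[]
t=5-7: P4@Q0 runs 2, rem=11, quantum used, demote→Q1. Q0=[P5,P2] Q1=[P1,P3,P4] Q2=[]
t=7-9: P5@Q0 runs 2, rem=4, quantum used, demote→Q1. Q0=[P2] Q1=[P1,P3,P4,P5] Q2=[]
t=9-10: P2@Q0 runs 1, rem=9, I/O yield, promote→Q0. Q0=[P2] Q1=[P1,P3,P4,P5] Q2=[]
t=10-11: P2@Q0 runs 1, rem=8, I/O yield, promote→Q0. Q0=[P2] Q1=[P1,P3,P4,P5] Q2=[]
t=11-12: P2@Q0 runs 1, rem=7, I/O yield, promote→Q0. Q0=[P2] Q1=[P1,P3,P4,P5] Q2=[]
t=12-13: P2@Q0 runs 1, rem=6, I/O yield, promote→Q0. Q0=[P2] Q1=[P1,P3,P4,P5] Q2=[]
t=13-14: P2@Q0 runs 1, rem=5, I/O yield, promote→Q0. Q0=[P2] Q1=[P1,P3,P4,P5] Q2=[]
t=14-15: P2@Q0 runs 1, rem=4, I/O yield, promote→Q0. Q0=[P2] Q1=[P1,P3,P4,P5] Q2=[]
t=15-16: P2@Q0 runs 1, rem=3, I/O yield, promote→Q0. Q0=[P2] Q1=[P1,P3,P4,P5] Q2=[]
t=16-17: P2@Q0 runs 1, rem=2, I/O yield, promote→Q0. Q0=[P2] Q1=[P1,P3,P4,P5] Q2=[]
t=17-18: P2@Q0 runs 1, rem=1, I/O yield, promote→Q0. Q0=[P2] Q1=[P1,P3,P4,P5] Q2=[]
t=18-19: P2@Q0 runs 1, rem=0, completes. Q0=[] Q1=[P1,P3,P4,P5] Q2=[]
t=19-23: P1@Q1 runs 4, rem=8, quantum used, demote→Q2. Q0=[] Q1=[P3,P4,P5] Q2=[P1]
t=23-27: P3@Q1 runs 4, rem=5, quantum used, demote→Q2. Q0=[] Q1=[P4,P5] Q2=[P1,P3]
t=27-31: P4@Q1 runs 4, rem=7, quantum used, demote→Q2. Q0=[] Q1=[P5] Q2=[P1,P3,P4]
t=31-35: P5@Q1 runs 4, rem=0, completes. Q0=[] Q1=[] Q2=[P1,P3,P4]
t=35-43: P1@Q2 runs 8, rem=0, completes. Q0=[] Q1=[] Q2=[P3,P4]
t=43-48: P3@Q2 runs 5, rem=0, completes. Q0=[] Q1=[] Q2=[P4]
t=48-55: P4@Q2 runs 7, rem=0, completes. Q0=[] Q1=[] Q2=[]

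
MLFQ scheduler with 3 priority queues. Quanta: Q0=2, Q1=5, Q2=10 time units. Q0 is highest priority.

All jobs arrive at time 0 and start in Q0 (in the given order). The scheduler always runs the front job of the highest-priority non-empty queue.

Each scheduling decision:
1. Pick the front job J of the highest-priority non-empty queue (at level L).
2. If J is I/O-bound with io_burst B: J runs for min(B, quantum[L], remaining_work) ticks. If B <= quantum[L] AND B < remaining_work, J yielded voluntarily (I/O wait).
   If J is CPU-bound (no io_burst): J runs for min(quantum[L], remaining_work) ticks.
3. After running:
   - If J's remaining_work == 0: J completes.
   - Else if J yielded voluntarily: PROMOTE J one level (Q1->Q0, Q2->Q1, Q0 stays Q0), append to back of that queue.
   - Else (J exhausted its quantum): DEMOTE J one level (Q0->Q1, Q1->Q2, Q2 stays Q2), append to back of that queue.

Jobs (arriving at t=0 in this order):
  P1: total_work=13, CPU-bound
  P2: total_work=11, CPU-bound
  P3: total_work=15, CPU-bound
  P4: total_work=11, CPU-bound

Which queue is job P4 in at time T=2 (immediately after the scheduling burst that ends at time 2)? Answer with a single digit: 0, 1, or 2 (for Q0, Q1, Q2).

Answer: 0

Derivation:
t=0-2: P1@Q0 runs 2, rem=11, quantum used, demote→Q1. Q0=[P2,P3,P4] Q1=[P1] Q2=[]
t=2-4: P2@Q0 runs 2, rem=9, quantum used, demote→Q1. Q0=[P3,P4] Q1=[P1,P2] Q2=[]
t=4-6: P3@Q0 runs 2, rem=13, quantum used, demote→Q1. Q0=[P4] Q1=[P1,P2,P3] Q2=[]
t=6-8: P4@Q0 runs 2, rem=9, quantum used, demote→Q1. Q0=[] Q1=[P1,P2,P3,P4] Q2=[]
t=8-13: P1@Q1 runs 5, rem=6, quantum used, demote→Q2. Q0=[] Q1=[P2,P3,P4] Q2=[P1]
t=13-18: P2@Q1 runs 5, rem=4, quantum used, demote→Q2. Q0=[] Q1=[P3,P4] Q2=[P1,P2]
t=18-23: P3@Q1 runs 5, rem=8, quantum used, demote→Q2. Q0=[] Q1=[P4] Q2=[P1,P2,P3]
t=23-28: P4@Q1 runs 5, rem=4, quantum used, demote→Q2. Q0=[] Q1=[] Q2=[P1,P2,P3,P4]
t=28-34: P1@Q2 runs 6, rem=0, completes. Q0=[] Q1=[] Q2=[P2,P3,P4]
t=34-38: P2@Q2 runs 4, rem=0, completes. Q0=[] Q1=[] Q2=[P3,P4]
t=38-46: P3@Q2 runs 8, rem=0, completes. Q0=[] Q1=[] Q2=[P4]
t=46-50: P4@Q2 runs 4, rem=0, completes. Q0=[] Q1=[] Q2=[]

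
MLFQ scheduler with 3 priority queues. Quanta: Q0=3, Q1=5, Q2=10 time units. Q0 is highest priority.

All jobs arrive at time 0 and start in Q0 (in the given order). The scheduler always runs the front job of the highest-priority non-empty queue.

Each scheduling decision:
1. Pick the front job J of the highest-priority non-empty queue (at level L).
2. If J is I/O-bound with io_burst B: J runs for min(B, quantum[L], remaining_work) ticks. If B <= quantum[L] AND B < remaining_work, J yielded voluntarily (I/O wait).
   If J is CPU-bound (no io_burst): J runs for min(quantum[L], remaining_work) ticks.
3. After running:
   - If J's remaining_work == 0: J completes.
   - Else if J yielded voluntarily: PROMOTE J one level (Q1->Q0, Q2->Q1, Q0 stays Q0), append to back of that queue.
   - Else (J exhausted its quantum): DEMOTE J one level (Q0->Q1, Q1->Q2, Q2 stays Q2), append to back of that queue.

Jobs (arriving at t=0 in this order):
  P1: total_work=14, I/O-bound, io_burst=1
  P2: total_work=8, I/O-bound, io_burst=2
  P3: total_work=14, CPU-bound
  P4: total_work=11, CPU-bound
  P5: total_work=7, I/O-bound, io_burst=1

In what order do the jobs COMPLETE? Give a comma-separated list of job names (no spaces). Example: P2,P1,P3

t=0-1: P1@Q0 runs 1, rem=13, I/O yield, promote→Q0. Q0=[P2,P3,P4,P5,P1] Q1=[] Q2=[]
t=1-3: P2@Q0 runs 2, rem=6, I/O yield, promote→Q0. Q0=[P3,P4,P5,P1,P2] Q1=[] Q2=[]
t=3-6: P3@Q0 runs 3, rem=11, quantum used, demote→Q1. Q0=[P4,P5,P1,P2] Q1=[P3] Q2=[]
t=6-9: P4@Q0 runs 3, rem=8, quantum used, demote→Q1. Q0=[P5,P1,P2] Q1=[P3,P4] Q2=[]
t=9-10: P5@Q0 runs 1, rem=6, I/O yield, promote→Q0. Q0=[P1,P2,P5] Q1=[P3,P4] Q2=[]
t=10-11: P1@Q0 runs 1, rem=12, I/O yield, promote→Q0. Q0=[P2,P5,P1] Q1=[P3,P4] Q2=[]
t=11-13: P2@Q0 runs 2, rem=4, I/O yield, promote→Q0. Q0=[P5,P1,P2] Q1=[P3,P4] Q2=[]
t=13-14: P5@Q0 runs 1, rem=5, I/O yield, promote→Q0. Q0=[P1,P2,P5] Q1=[P3,P4] Q2=[]
t=14-15: P1@Q0 runs 1, rem=11, I/O yield, promote→Q0. Q0=[P2,P5,P1] Q1=[P3,P4] Q2=[]
t=15-17: P2@Q0 runs 2, rem=2, I/O yield, promote→Q0. Q0=[P5,P1,P2] Q1=[P3,P4] Q2=[]
t=17-18: P5@Q0 runs 1, rem=4, I/O yield, promote→Q0. Q0=[P1,P2,P5] Q1=[P3,P4] Q2=[]
t=18-19: P1@Q0 runs 1, rem=10, I/O yield, promote→Q0. Q0=[P2,P5,P1] Q1=[P3,P4] Q2=[]
t=19-21: P2@Q0 runs 2, rem=0, completes. Q0=[P5,P1] Q1=[P3,P4] Q2=[]
t=21-22: P5@Q0 runs 1, rem=3, I/O yield, promote→Q0. Q0=[P1,P5] Q1=[P3,P4] Q2=[]
t=22-23: P1@Q0 runs 1, rem=9, I/O yield, promote→Q0. Q0=[P5,P1] Q1=[P3,P4] Q2=[]
t=23-24: P5@Q0 runs 1, rem=2, I/O yield, promote→Q0. Q0=[P1,P5] Q1=[P3,P4] Q2=[]
t=24-25: P1@Q0 runs 1, rem=8, I/O yield, promote→Q0. Q0=[P5,P1] Q1=[P3,P4] Q2=[]
t=25-26: P5@Q0 runs 1, rem=1, I/O yield, promote→Q0. Q0=[P1,P5] Q1=[P3,P4] Q2=[]
t=26-27: P1@Q0 runs 1, rem=7, I/O yield, promote→Q0. Q0=[P5,P1] Q1=[P3,P4] Q2=[]
t=27-28: P5@Q0 runs 1, rem=0, completes. Q0=[P1] Q1=[P3,P4] Q2=[]
t=28-29: P1@Q0 runs 1, rem=6, I/O yield, promote→Q0. Q0=[P1] Q1=[P3,P4] Q2=[]
t=29-30: P1@Q0 runs 1, rem=5, I/O yield, promote→Q0. Q0=[P1] Q1=[P3,P4] Q2=[]
t=30-31: P1@Q0 runs 1, rem=4, I/O yield, promote→Q0. Q0=[P1] Q1=[P3,P4] Q2=[]
t=31-32: P1@Q0 runs 1, rem=3, I/O yield, promote→Q0. Q0=[P1] Q1=[P3,P4] Q2=[]
t=32-33: P1@Q0 runs 1, rem=2, I/O yield, promote→Q0. Q0=[P1] Q1=[P3,P4] Q2=[]
t=33-34: P1@Q0 runs 1, rem=1, I/O yield, promote→Q0. Q0=[P1] Q1=[P3,P4] Q2=[]
t=34-35: P1@Q0 runs 1, rem=0, completes. Q0=[] Q1=[P3,P4] Q2=[]
t=35-40: P3@Q1 runs 5, rem=6, quantum used, demote→Q2. Q0=[] Q1=[P4] Q2=[P3]
t=40-45: P4@Q1 runs 5, rem=3, quantum used, demote→Q2. Q0=[] Q1=[] Q2=[P3,P4]
t=45-51: P3@Q2 runs 6, rem=0, completes. Q0=[] Q1=[] Q2=[P4]
t=51-54: P4@Q2 runs 3, rem=0, completes. Q0=[] Q1=[] Q2=[]

Answer: P2,P5,P1,P3,P4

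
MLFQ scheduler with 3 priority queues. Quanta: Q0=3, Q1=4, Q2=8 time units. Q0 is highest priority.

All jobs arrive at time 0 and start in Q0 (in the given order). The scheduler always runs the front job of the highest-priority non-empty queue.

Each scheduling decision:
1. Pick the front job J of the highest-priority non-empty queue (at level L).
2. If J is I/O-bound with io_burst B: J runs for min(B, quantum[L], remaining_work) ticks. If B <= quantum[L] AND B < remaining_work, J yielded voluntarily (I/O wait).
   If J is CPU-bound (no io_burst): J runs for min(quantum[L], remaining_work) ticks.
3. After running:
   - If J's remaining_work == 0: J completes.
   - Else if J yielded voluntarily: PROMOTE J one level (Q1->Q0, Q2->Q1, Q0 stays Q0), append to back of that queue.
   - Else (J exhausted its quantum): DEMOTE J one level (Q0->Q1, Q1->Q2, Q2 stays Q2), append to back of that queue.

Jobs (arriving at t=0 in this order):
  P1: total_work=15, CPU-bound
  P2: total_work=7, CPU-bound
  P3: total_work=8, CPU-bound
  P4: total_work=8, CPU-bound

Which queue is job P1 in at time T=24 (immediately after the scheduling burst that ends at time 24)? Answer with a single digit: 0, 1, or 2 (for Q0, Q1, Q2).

t=0-3: P1@Q0 runs 3, rem=12, quantum used, demote→Q1. Q0=[P2,P3,P4] Q1=[P1] Q2=[]
t=3-6: P2@Q0 runs 3, rem=4, quantum used, demote→Q1. Q0=[P3,P4] Q1=[P1,P2] Q2=[]
t=6-9: P3@Q0 runs 3, rem=5, quantum used, demote→Q1. Q0=[P4] Q1=[P1,P2,P3] Q2=[]
t=9-12: P4@Q0 runs 3, rem=5, quantum used, demote→Q1. Q0=[] Q1=[P1,P2,P3,P4] Q2=[]
t=12-16: P1@Q1 runs 4, rem=8, quantum used, demote→Q2. Q0=[] Q1=[P2,P3,P4] Q2=[P1]
t=16-20: P2@Q1 runs 4, rem=0, completes. Q0=[] Q1=[P3,P4] Q2=[P1]
t=20-24: P3@Q1 runs 4, rem=1, quantum used, demote→Q2. Q0=[] Q1=[P4] Q2=[P1,P3]
t=24-28: P4@Q1 runs 4, rem=1, quantum used, demote→Q2. Q0=[] Q1=[] Q2=[P1,P3,P4]
t=28-36: P1@Q2 runs 8, rem=0, completes. Q0=[] Q1=[] Q2=[P3,P4]
t=36-37: P3@Q2 runs 1, rem=0, completes. Q0=[] Q1=[] Q2=[P4]
t=37-38: P4@Q2 runs 1, rem=0, completes. Q0=[] Q1=[] Q2=[]

Answer: 2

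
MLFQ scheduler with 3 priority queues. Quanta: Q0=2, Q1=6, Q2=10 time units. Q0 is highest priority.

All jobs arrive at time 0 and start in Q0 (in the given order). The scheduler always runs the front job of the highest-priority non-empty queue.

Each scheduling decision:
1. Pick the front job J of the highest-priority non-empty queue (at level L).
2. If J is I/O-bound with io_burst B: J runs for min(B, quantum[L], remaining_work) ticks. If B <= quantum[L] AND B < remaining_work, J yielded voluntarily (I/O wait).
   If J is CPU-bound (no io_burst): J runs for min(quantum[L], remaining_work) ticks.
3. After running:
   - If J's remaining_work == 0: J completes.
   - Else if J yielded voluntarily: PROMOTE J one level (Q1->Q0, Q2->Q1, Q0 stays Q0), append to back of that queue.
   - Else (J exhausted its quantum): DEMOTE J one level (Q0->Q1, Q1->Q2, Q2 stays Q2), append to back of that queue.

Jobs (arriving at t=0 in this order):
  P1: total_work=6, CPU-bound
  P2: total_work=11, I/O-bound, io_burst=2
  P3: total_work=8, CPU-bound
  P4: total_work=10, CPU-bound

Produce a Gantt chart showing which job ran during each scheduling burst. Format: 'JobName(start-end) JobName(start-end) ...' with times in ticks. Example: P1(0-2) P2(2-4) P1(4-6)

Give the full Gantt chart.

Answer: P1(0-2) P2(2-4) P3(4-6) P4(6-8) P2(8-10) P2(10-12) P2(12-14) P2(14-16) P2(16-17) P1(17-21) P3(21-27) P4(27-33) P4(33-35)

Derivation:
t=0-2: P1@Q0 runs 2, rem=4, quantum used, demote→Q1. Q0=[P2,P3,P4] Q1=[P1] Q2=[]
t=2-4: P2@Q0 runs 2, rem=9, I/O yield, promote→Q0. Q0=[P3,P4,P2] Q1=[P1] Q2=[]
t=4-6: P3@Q0 runs 2, rem=6, quantum used, demote→Q1. Q0=[P4,P2] Q1=[P1,P3] Q2=[]
t=6-8: P4@Q0 runs 2, rem=8, quantum used, demote→Q1. Q0=[P2] Q1=[P1,P3,P4] Q2=[]
t=8-10: P2@Q0 runs 2, rem=7, I/O yield, promote→Q0. Q0=[P2] Q1=[P1,P3,P4] Q2=[]
t=10-12: P2@Q0 runs 2, rem=5, I/O yield, promote→Q0. Q0=[P2] Q1=[P1,P3,P4] Q2=[]
t=12-14: P2@Q0 runs 2, rem=3, I/O yield, promote→Q0. Q0=[P2] Q1=[P1,P3,P4] Q2=[]
t=14-16: P2@Q0 runs 2, rem=1, I/O yield, promote→Q0. Q0=[P2] Q1=[P1,P3,P4] Q2=[]
t=16-17: P2@Q0 runs 1, rem=0, completes. Q0=[] Q1=[P1,P3,P4] Q2=[]
t=17-21: P1@Q1 runs 4, rem=0, completes. Q0=[] Q1=[P3,P4] Q2=[]
t=21-27: P3@Q1 runs 6, rem=0, completes. Q0=[] Q1=[P4] Q2=[]
t=27-33: P4@Q1 runs 6, rem=2, quantum used, demote→Q2. Q0=[] Q1=[] Q2=[P4]
t=33-35: P4@Q2 runs 2, rem=0, completes. Q0=[] Q1=[] Q2=[]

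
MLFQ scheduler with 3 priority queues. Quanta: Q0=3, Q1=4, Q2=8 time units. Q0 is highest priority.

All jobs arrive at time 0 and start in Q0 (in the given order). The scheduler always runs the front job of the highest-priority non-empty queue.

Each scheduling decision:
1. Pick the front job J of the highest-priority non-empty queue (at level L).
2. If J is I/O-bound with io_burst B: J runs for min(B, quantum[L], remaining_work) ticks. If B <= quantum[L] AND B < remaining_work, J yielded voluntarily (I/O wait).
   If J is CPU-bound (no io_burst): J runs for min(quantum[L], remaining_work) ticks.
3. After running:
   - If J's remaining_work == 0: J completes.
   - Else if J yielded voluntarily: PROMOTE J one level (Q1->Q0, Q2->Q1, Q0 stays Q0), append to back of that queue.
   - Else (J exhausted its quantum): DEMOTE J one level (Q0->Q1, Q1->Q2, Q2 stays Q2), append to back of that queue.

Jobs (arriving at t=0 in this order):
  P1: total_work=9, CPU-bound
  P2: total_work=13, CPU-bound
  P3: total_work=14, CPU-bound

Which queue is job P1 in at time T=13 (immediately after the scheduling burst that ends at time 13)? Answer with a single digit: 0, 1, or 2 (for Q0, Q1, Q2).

Answer: 2

Derivation:
t=0-3: P1@Q0 runs 3, rem=6, quantum used, demote→Q1. Q0=[P2,P3] Q1=[P1] Q2=[]
t=3-6: P2@Q0 runs 3, rem=10, quantum used, demote→Q1. Q0=[P3] Q1=[P1,P2] Q2=[]
t=6-9: P3@Q0 runs 3, rem=11, quantum used, demote→Q1. Q0=[] Q1=[P1,P2,P3] Q2=[]
t=9-13: P1@Q1 runs 4, rem=2, quantum used, demote→Q2. Q0=[] Q1=[P2,P3] Q2=[P1]
t=13-17: P2@Q1 runs 4, rem=6, quantum used, demote→Q2. Q0=[] Q1=[P3] Q2=[P1,P2]
t=17-21: P3@Q1 runs 4, rem=7, quantum used, demote→Q2. Q0=[] Q1=[] Q2=[P1,P2,P3]
t=21-23: P1@Q2 runs 2, rem=0, completes. Q0=[] Q1=[] Q2=[P2,P3]
t=23-29: P2@Q2 runs 6, rem=0, completes. Q0=[] Q1=[] Q2=[P3]
t=29-36: P3@Q2 runs 7, rem=0, completes. Q0=[] Q1=[] Q2=[]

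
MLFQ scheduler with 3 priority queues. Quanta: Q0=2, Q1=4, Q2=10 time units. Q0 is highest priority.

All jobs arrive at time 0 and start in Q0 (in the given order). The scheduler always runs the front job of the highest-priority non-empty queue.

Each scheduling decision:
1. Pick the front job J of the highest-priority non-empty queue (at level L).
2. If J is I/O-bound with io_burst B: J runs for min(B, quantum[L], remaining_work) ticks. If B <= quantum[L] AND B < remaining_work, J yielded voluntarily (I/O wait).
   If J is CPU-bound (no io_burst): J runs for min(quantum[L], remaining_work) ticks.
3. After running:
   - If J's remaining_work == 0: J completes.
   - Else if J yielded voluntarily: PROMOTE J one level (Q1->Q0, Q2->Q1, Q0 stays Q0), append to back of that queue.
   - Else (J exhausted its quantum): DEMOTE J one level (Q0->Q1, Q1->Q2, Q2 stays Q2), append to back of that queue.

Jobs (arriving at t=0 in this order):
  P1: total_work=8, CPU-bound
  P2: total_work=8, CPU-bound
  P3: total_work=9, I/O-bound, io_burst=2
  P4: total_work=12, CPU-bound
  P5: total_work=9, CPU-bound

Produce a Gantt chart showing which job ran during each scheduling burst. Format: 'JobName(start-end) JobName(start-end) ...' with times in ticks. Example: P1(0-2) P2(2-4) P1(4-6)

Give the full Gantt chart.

Answer: P1(0-2) P2(2-4) P3(4-6) P4(6-8) P5(8-10) P3(10-12) P3(12-14) P3(14-16) P3(16-17) P1(17-21) P2(21-25) P4(25-29) P5(29-33) P1(33-35) P2(35-37) P4(37-43) P5(43-46)

Derivation:
t=0-2: P1@Q0 runs 2, rem=6, quantum used, demote→Q1. Q0=[P2,P3,P4,P5] Q1=[P1] Q2=[]
t=2-4: P2@Q0 runs 2, rem=6, quantum used, demote→Q1. Q0=[P3,P4,P5] Q1=[P1,P2] Q2=[]
t=4-6: P3@Q0 runs 2, rem=7, I/O yield, promote→Q0. Q0=[P4,P5,P3] Q1=[P1,P2] Q2=[]
t=6-8: P4@Q0 runs 2, rem=10, quantum used, demote→Q1. Q0=[P5,P3] Q1=[P1,P2,P4] Q2=[]
t=8-10: P5@Q0 runs 2, rem=7, quantum used, demote→Q1. Q0=[P3] Q1=[P1,P2,P4,P5] Q2=[]
t=10-12: P3@Q0 runs 2, rem=5, I/O yield, promote→Q0. Q0=[P3] Q1=[P1,P2,P4,P5] Q2=[]
t=12-14: P3@Q0 runs 2, rem=3, I/O yield, promote→Q0. Q0=[P3] Q1=[P1,P2,P4,P5] Q2=[]
t=14-16: P3@Q0 runs 2, rem=1, I/O yield, promote→Q0. Q0=[P3] Q1=[P1,P2,P4,P5] Q2=[]
t=16-17: P3@Q0 runs 1, rem=0, completes. Q0=[] Q1=[P1,P2,P4,P5] Q2=[]
t=17-21: P1@Q1 runs 4, rem=2, quantum used, demote→Q2. Q0=[] Q1=[P2,P4,P5] Q2=[P1]
t=21-25: P2@Q1 runs 4, rem=2, quantum used, demote→Q2. Q0=[] Q1=[P4,P5] Q2=[P1,P2]
t=25-29: P4@Q1 runs 4, rem=6, quantum used, demote→Q2. Q0=[] Q1=[P5] Q2=[P1,P2,P4]
t=29-33: P5@Q1 runs 4, rem=3, quantum used, demote→Q2. Q0=[] Q1=[] Q2=[P1,P2,P4,P5]
t=33-35: P1@Q2 runs 2, rem=0, completes. Q0=[] Q1=[] Q2=[P2,P4,P5]
t=35-37: P2@Q2 runs 2, rem=0, completes. Q0=[] Q1=[] Q2=[P4,P5]
t=37-43: P4@Q2 runs 6, rem=0, completes. Q0=[] Q1=[] Q2=[P5]
t=43-46: P5@Q2 runs 3, rem=0, completes. Q0=[] Q1=[] Q2=[]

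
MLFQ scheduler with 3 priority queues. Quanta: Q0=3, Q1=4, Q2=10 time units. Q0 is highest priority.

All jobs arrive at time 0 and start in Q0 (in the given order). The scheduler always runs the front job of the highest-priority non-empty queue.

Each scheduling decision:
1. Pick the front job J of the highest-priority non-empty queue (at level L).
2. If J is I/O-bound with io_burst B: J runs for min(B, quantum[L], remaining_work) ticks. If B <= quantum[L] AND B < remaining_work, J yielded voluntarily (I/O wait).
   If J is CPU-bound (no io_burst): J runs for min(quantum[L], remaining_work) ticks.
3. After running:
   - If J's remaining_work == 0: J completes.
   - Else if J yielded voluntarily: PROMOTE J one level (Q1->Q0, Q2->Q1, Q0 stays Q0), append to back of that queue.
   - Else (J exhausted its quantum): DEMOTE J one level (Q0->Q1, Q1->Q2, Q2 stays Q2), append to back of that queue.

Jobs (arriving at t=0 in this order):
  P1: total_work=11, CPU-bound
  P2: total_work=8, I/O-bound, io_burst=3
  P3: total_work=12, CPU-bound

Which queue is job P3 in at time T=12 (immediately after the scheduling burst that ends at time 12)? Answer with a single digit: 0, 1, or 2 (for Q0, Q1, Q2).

t=0-3: P1@Q0 runs 3, rem=8, quantum used, demote→Q1. Q0=[P2,P3] Q1=[P1] Q2=[]
t=3-6: P2@Q0 runs 3, rem=5, I/O yield, promote→Q0. Q0=[P3,P2] Q1=[P1] Q2=[]
t=6-9: P3@Q0 runs 3, rem=9, quantum used, demote→Q1. Q0=[P2] Q1=[P1,P3] Q2=[]
t=9-12: P2@Q0 runs 3, rem=2, I/O yield, promote→Q0. Q0=[P2] Q1=[P1,P3] Q2=[]
t=12-14: P2@Q0 runs 2, rem=0, completes. Q0=[] Q1=[P1,P3] Q2=[]
t=14-18: P1@Q1 runs 4, rem=4, quantum used, demote→Q2. Q0=[] Q1=[P3] Q2=[P1]
t=18-22: P3@Q1 runs 4, rem=5, quantum used, demote→Q2. Q0=[] Q1=[] Q2=[P1,P3]
t=22-26: P1@Q2 runs 4, rem=0, completes. Q0=[] Q1=[] Q2=[P3]
t=26-31: P3@Q2 runs 5, rem=0, completes. Q0=[] Q1=[] Q2=[]

Answer: 1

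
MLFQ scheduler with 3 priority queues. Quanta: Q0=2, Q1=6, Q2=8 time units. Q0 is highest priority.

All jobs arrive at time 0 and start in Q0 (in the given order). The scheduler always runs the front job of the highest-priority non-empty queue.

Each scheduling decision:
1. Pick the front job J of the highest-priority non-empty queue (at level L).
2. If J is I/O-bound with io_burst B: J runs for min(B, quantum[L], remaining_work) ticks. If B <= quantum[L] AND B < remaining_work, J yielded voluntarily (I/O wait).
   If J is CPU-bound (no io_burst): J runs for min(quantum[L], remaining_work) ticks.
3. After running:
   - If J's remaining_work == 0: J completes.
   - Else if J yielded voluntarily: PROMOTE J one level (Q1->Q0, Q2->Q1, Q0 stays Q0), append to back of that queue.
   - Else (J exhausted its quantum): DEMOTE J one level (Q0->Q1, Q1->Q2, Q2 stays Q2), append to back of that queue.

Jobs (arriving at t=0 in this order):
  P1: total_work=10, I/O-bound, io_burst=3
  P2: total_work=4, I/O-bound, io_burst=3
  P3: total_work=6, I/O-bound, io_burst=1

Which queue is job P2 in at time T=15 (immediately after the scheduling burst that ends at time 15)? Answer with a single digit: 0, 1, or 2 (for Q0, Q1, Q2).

Answer: 1

Derivation:
t=0-2: P1@Q0 runs 2, rem=8, quantum used, demote→Q1. Q0=[P2,P3] Q1=[P1] Q2=[]
t=2-4: P2@Q0 runs 2, rem=2, quantum used, demote→Q1. Q0=[P3] Q1=[P1,P2] Q2=[]
t=4-5: P3@Q0 runs 1, rem=5, I/O yield, promote→Q0. Q0=[P3] Q1=[P1,P2] Q2=[]
t=5-6: P3@Q0 runs 1, rem=4, I/O yield, promote→Q0. Q0=[P3] Q1=[P1,P2] Q2=[]
t=6-7: P3@Q0 runs 1, rem=3, I/O yield, promote→Q0. Q0=[P3] Q1=[P1,P2] Q2=[]
t=7-8: P3@Q0 runs 1, rem=2, I/O yield, promote→Q0. Q0=[P3] Q1=[P1,P2] Q2=[]
t=8-9: P3@Q0 runs 1, rem=1, I/O yield, promote→Q0. Q0=[P3] Q1=[P1,P2] Q2=[]
t=9-10: P3@Q0 runs 1, rem=0, completes. Q0=[] Q1=[P1,P2] Q2=[]
t=10-13: P1@Q1 runs 3, rem=5, I/O yield, promote→Q0. Q0=[P1] Q1=[P2] Q2=[]
t=13-15: P1@Q0 runs 2, rem=3, quantum used, demote→Q1. Q0=[] Q1=[P2,P1] Q2=[]
t=15-17: P2@Q1 runs 2, rem=0, completes. Q0=[] Q1=[P1] Q2=[]
t=17-20: P1@Q1 runs 3, rem=0, completes. Q0=[] Q1=[] Q2=[]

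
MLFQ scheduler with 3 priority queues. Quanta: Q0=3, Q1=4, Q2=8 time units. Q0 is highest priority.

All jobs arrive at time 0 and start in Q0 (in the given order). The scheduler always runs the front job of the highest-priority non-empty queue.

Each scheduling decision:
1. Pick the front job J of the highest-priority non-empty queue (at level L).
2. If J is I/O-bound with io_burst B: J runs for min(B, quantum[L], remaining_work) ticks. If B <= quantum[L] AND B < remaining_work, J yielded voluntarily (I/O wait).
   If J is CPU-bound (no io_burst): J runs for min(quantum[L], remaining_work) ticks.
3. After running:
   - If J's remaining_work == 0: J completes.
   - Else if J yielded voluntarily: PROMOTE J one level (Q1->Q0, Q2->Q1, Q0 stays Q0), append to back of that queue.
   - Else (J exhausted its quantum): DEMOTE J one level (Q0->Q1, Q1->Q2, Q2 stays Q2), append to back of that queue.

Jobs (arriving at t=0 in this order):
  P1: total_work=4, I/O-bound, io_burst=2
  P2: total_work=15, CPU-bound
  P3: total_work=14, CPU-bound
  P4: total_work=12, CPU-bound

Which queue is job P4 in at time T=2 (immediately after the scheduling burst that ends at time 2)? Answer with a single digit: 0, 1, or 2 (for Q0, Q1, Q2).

t=0-2: P1@Q0 runs 2, rem=2, I/O yield, promote→Q0. Q0=[P2,P3,P4,P1] Q1=[] Q2=[]
t=2-5: P2@Q0 runs 3, rem=12, quantum used, demote→Q1. Q0=[P3,P4,P1] Q1=[P2] Q2=[]
t=5-8: P3@Q0 runs 3, rem=11, quantum used, demote→Q1. Q0=[P4,P1] Q1=[P2,P3] Q2=[]
t=8-11: P4@Q0 runs 3, rem=9, quantum used, demote→Q1. Q0=[P1] Q1=[P2,P3,P4] Q2=[]
t=11-13: P1@Q0 runs 2, rem=0, completes. Q0=[] Q1=[P2,P3,P4] Q2=[]
t=13-17: P2@Q1 runs 4, rem=8, quantum used, demote→Q2. Q0=[] Q1=[P3,P4] Q2=[P2]
t=17-21: P3@Q1 runs 4, rem=7, quantum used, demote→Q2. Q0=[] Q1=[P4] Q2=[P2,P3]
t=21-25: P4@Q1 runs 4, rem=5, quantum used, demote→Q2. Q0=[] Q1=[] Q2=[P2,P3,P4]
t=25-33: P2@Q2 runs 8, rem=0, completes. Q0=[] Q1=[] Q2=[P3,P4]
t=33-40: P3@Q2 runs 7, rem=0, completes. Q0=[] Q1=[] Q2=[P4]
t=40-45: P4@Q2 runs 5, rem=0, completes. Q0=[] Q1=[] Q2=[]

Answer: 0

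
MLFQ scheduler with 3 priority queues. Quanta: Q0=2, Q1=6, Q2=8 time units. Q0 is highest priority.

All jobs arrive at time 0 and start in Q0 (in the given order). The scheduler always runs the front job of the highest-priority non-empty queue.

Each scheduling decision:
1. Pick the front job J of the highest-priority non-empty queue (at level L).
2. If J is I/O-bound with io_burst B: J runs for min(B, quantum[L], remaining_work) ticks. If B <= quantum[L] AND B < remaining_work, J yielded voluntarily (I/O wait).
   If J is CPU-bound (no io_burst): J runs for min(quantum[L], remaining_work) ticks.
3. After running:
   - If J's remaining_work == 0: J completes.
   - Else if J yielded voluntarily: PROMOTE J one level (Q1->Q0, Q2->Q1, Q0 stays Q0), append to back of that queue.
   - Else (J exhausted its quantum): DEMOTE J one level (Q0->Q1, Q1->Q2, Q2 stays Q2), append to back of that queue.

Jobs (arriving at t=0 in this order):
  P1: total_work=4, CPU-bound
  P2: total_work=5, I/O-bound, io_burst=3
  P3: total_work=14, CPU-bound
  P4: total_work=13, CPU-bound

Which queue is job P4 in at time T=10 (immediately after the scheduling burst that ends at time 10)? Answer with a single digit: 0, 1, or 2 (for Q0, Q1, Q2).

Answer: 1

Derivation:
t=0-2: P1@Q0 runs 2, rem=2, quantum used, demote→Q1. Q0=[P2,P3,P4] Q1=[P1] Q2=[]
t=2-4: P2@Q0 runs 2, rem=3, quantum used, demote→Q1. Q0=[P3,P4] Q1=[P1,P2] Q2=[]
t=4-6: P3@Q0 runs 2, rem=12, quantum used, demote→Q1. Q0=[P4] Q1=[P1,P2,P3] Q2=[]
t=6-8: P4@Q0 runs 2, rem=11, quantum used, demote→Q1. Q0=[] Q1=[P1,P2,P3,P4] Q2=[]
t=8-10: P1@Q1 runs 2, rem=0, completes. Q0=[] Q1=[P2,P3,P4] Q2=[]
t=10-13: P2@Q1 runs 3, rem=0, completes. Q0=[] Q1=[P3,P4] Q2=[]
t=13-19: P3@Q1 runs 6, rem=6, quantum used, demote→Q2. Q0=[] Q1=[P4] Q2=[P3]
t=19-25: P4@Q1 runs 6, rem=5, quantum used, demote→Q2. Q0=[] Q1=[] Q2=[P3,P4]
t=25-31: P3@Q2 runs 6, rem=0, completes. Q0=[] Q1=[] Q2=[P4]
t=31-36: P4@Q2 runs 5, rem=0, completes. Q0=[] Q1=[] Q2=[]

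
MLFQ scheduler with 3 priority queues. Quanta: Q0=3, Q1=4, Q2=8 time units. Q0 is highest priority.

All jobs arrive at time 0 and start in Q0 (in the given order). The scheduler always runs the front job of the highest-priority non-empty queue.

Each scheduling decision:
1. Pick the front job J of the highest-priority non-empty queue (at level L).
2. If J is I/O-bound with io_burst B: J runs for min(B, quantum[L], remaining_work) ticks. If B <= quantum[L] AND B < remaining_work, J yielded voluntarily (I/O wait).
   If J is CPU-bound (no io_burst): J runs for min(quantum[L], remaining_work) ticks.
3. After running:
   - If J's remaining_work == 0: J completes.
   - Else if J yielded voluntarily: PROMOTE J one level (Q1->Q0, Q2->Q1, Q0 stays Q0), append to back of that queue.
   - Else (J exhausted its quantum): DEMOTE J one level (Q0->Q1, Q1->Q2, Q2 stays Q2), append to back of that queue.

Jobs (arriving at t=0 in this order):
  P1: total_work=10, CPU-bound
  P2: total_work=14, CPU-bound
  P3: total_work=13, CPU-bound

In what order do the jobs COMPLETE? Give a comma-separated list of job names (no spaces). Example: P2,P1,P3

t=0-3: P1@Q0 runs 3, rem=7, quantum used, demote→Q1. Q0=[P2,P3] Q1=[P1] Q2=[]
t=3-6: P2@Q0 runs 3, rem=11, quantum used, demote→Q1. Q0=[P3] Q1=[P1,P2] Q2=[]
t=6-9: P3@Q0 runs 3, rem=10, quantum used, demote→Q1. Q0=[] Q1=[P1,P2,P3] Q2=[]
t=9-13: P1@Q1 runs 4, rem=3, quantum used, demote→Q2. Q0=[] Q1=[P2,P3] Q2=[P1]
t=13-17: P2@Q1 runs 4, rem=7, quantum used, demote→Q2. Q0=[] Q1=[P3] Q2=[P1,P2]
t=17-21: P3@Q1 runs 4, rem=6, quantum used, demote→Q2. Q0=[] Q1=[] Q2=[P1,P2,P3]
t=21-24: P1@Q2 runs 3, rem=0, completes. Q0=[] Q1=[] Q2=[P2,P3]
t=24-31: P2@Q2 runs 7, rem=0, completes. Q0=[] Q1=[] Q2=[P3]
t=31-37: P3@Q2 runs 6, rem=0, completes. Q0=[] Q1=[] Q2=[]

Answer: P1,P2,P3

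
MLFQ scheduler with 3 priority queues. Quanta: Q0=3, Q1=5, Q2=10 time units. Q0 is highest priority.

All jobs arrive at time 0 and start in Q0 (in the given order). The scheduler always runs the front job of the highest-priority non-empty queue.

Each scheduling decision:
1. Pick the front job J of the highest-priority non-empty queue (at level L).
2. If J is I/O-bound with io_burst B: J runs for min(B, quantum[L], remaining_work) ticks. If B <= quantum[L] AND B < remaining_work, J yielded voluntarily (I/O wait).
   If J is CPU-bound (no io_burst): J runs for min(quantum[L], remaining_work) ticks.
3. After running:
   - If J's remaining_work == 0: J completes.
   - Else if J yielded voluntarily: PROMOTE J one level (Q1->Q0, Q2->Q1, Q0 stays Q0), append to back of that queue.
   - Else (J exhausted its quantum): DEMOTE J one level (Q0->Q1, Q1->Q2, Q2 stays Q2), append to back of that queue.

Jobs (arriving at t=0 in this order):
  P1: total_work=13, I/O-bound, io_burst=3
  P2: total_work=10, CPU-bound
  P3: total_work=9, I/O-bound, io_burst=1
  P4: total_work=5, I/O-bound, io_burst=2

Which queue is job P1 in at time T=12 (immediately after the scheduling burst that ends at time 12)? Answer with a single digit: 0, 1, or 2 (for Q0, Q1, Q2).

t=0-3: P1@Q0 runs 3, rem=10, I/O yield, promote→Q0. Q0=[P2,P3,P4,P1] Q1=[] Q2=[]
t=3-6: P2@Q0 runs 3, rem=7, quantum used, demote→Q1. Q0=[P3,P4,P1] Q1=[P2] Q2=[]
t=6-7: P3@Q0 runs 1, rem=8, I/O yield, promote→Q0. Q0=[P4,P1,P3] Q1=[P2] Q2=[]
t=7-9: P4@Q0 runs 2, rem=3, I/O yield, promote→Q0. Q0=[P1,P3,P4] Q1=[P2] Q2=[]
t=9-12: P1@Q0 runs 3, rem=7, I/O yield, promote→Q0. Q0=[P3,P4,P1] Q1=[P2] Q2=[]
t=12-13: P3@Q0 runs 1, rem=7, I/O yield, promote→Q0. Q0=[P4,P1,P3] Q1=[P2] Q2=[]
t=13-15: P4@Q0 runs 2, rem=1, I/O yield, promote→Q0. Q0=[P1,P3,P4] Q1=[P2] Q2=[]
t=15-18: P1@Q0 runs 3, rem=4, I/O yield, promote→Q0. Q0=[P3,P4,P1] Q1=[P2] Q2=[]
t=18-19: P3@Q0 runs 1, rem=6, I/O yield, promote→Q0. Q0=[P4,P1,P3] Q1=[P2] Q2=[]
t=19-20: P4@Q0 runs 1, rem=0, completes. Q0=[P1,P3] Q1=[P2] Q2=[]
t=20-23: P1@Q0 runs 3, rem=1, I/O yield, promote→Q0. Q0=[P3,P1] Q1=[P2] Q2=[]
t=23-24: P3@Q0 runs 1, rem=5, I/O yield, promote→Q0. Q0=[P1,P3] Q1=[P2] Q2=[]
t=24-25: P1@Q0 runs 1, rem=0, completes. Q0=[P3] Q1=[P2] Q2=[]
t=25-26: P3@Q0 runs 1, rem=4, I/O yield, promote→Q0. Q0=[P3] Q1=[P2] Q2=[]
t=26-27: P3@Q0 runs 1, rem=3, I/O yield, promote→Q0. Q0=[P3] Q1=[P2] Q2=[]
t=27-28: P3@Q0 runs 1, rem=2, I/O yield, promote→Q0. Q0=[P3] Q1=[P2] Q2=[]
t=28-29: P3@Q0 runs 1, rem=1, I/O yield, promote→Q0. Q0=[P3] Q1=[P2] Q2=[]
t=29-30: P3@Q0 runs 1, rem=0, completes. Q0=[] Q1=[P2] Q2=[]
t=30-35: P2@Q1 runs 5, rem=2, quantum used, demote→Q2. Q0=[] Q1=[] Q2=[P2]
t=35-37: P2@Q2 runs 2, rem=0, completes. Q0=[] Q1=[] Q2=[]

Answer: 0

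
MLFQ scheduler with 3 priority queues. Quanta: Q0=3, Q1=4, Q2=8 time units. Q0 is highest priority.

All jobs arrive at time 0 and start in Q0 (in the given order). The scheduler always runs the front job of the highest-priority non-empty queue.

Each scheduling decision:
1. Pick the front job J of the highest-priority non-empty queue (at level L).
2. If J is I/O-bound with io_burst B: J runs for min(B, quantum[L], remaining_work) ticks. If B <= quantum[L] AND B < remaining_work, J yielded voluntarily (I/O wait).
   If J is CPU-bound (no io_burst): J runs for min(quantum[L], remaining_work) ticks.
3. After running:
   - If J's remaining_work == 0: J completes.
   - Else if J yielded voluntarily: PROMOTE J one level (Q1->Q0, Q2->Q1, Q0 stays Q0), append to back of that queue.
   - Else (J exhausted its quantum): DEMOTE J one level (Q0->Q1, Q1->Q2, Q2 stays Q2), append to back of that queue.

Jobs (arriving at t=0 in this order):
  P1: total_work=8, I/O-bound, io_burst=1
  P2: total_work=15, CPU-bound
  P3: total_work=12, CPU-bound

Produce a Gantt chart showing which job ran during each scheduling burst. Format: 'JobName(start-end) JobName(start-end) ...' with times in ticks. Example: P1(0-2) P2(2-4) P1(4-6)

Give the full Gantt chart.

Answer: P1(0-1) P2(1-4) P3(4-7) P1(7-8) P1(8-9) P1(9-10) P1(10-11) P1(11-12) P1(12-13) P1(13-14) P2(14-18) P3(18-22) P2(22-30) P3(30-35)

Derivation:
t=0-1: P1@Q0 runs 1, rem=7, I/O yield, promote→Q0. Q0=[P2,P3,P1] Q1=[] Q2=[]
t=1-4: P2@Q0 runs 3, rem=12, quantum used, demote→Q1. Q0=[P3,P1] Q1=[P2] Q2=[]
t=4-7: P3@Q0 runs 3, rem=9, quantum used, demote→Q1. Q0=[P1] Q1=[P2,P3] Q2=[]
t=7-8: P1@Q0 runs 1, rem=6, I/O yield, promote→Q0. Q0=[P1] Q1=[P2,P3] Q2=[]
t=8-9: P1@Q0 runs 1, rem=5, I/O yield, promote→Q0. Q0=[P1] Q1=[P2,P3] Q2=[]
t=9-10: P1@Q0 runs 1, rem=4, I/O yield, promote→Q0. Q0=[P1] Q1=[P2,P3] Q2=[]
t=10-11: P1@Q0 runs 1, rem=3, I/O yield, promote→Q0. Q0=[P1] Q1=[P2,P3] Q2=[]
t=11-12: P1@Q0 runs 1, rem=2, I/O yield, promote→Q0. Q0=[P1] Q1=[P2,P3] Q2=[]
t=12-13: P1@Q0 runs 1, rem=1, I/O yield, promote→Q0. Q0=[P1] Q1=[P2,P3] Q2=[]
t=13-14: P1@Q0 runs 1, rem=0, completes. Q0=[] Q1=[P2,P3] Q2=[]
t=14-18: P2@Q1 runs 4, rem=8, quantum used, demote→Q2. Q0=[] Q1=[P3] Q2=[P2]
t=18-22: P3@Q1 runs 4, rem=5, quantum used, demote→Q2. Q0=[] Q1=[] Q2=[P2,P3]
t=22-30: P2@Q2 runs 8, rem=0, completes. Q0=[] Q1=[] Q2=[P3]
t=30-35: P3@Q2 runs 5, rem=0, completes. Q0=[] Q1=[] Q2=[]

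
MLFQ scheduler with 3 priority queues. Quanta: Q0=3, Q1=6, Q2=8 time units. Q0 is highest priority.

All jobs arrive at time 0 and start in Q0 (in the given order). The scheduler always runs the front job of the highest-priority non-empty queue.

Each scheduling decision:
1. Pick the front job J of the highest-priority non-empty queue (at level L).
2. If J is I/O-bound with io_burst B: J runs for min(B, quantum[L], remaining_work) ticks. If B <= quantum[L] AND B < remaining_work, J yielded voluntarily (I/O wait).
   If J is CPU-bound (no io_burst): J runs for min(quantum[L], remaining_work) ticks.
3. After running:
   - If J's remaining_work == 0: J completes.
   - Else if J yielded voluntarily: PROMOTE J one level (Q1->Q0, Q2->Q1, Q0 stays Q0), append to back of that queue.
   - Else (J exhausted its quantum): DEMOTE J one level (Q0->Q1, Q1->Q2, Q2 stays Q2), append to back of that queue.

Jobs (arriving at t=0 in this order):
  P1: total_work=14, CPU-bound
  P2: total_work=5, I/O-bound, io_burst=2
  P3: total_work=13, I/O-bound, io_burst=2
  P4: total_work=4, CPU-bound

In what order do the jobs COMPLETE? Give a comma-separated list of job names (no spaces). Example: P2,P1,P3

t=0-3: P1@Q0 runs 3, rem=11, quantum used, demote→Q1. Q0=[P2,P3,P4] Q1=[P1] Q2=[]
t=3-5: P2@Q0 runs 2, rem=3, I/O yield, promote→Q0. Q0=[P3,P4,P2] Q1=[P1] Q2=[]
t=5-7: P3@Q0 runs 2, rem=11, I/O yield, promote→Q0. Q0=[P4,P2,P3] Q1=[P1] Q2=[]
t=7-10: P4@Q0 runs 3, rem=1, quantum used, demote→Q1. Q0=[P2,P3] Q1=[P1,P4] Q2=[]
t=10-12: P2@Q0 runs 2, rem=1, I/O yield, promote→Q0. Q0=[P3,P2] Q1=[P1,P4] Q2=[]
t=12-14: P3@Q0 runs 2, rem=9, I/O yield, promote→Q0. Q0=[P2,P3] Q1=[P1,P4] Q2=[]
t=14-15: P2@Q0 runs 1, rem=0, completes. Q0=[P3] Q1=[P1,P4] Q2=[]
t=15-17: P3@Q0 runs 2, rem=7, I/O yield, promote→Q0. Q0=[P3] Q1=[P1,P4] Q2=[]
t=17-19: P3@Q0 runs 2, rem=5, I/O yield, promote→Q0. Q0=[P3] Q1=[P1,P4] Q2=[]
t=19-21: P3@Q0 runs 2, rem=3, I/O yield, promote→Q0. Q0=[P3] Q1=[P1,P4] Q2=[]
t=21-23: P3@Q0 runs 2, rem=1, I/O yield, promote→Q0. Q0=[P3] Q1=[P1,P4] Q2=[]
t=23-24: P3@Q0 runs 1, rem=0, completes. Q0=[] Q1=[P1,P4] Q2=[]
t=24-30: P1@Q1 runs 6, rem=5, quantum used, demote→Q2. Q0=[] Q1=[P4] Q2=[P1]
t=30-31: P4@Q1 runs 1, rem=0, completes. Q0=[] Q1=[] Q2=[P1]
t=31-36: P1@Q2 runs 5, rem=0, completes. Q0=[] Q1=[] Q2=[]

Answer: P2,P3,P4,P1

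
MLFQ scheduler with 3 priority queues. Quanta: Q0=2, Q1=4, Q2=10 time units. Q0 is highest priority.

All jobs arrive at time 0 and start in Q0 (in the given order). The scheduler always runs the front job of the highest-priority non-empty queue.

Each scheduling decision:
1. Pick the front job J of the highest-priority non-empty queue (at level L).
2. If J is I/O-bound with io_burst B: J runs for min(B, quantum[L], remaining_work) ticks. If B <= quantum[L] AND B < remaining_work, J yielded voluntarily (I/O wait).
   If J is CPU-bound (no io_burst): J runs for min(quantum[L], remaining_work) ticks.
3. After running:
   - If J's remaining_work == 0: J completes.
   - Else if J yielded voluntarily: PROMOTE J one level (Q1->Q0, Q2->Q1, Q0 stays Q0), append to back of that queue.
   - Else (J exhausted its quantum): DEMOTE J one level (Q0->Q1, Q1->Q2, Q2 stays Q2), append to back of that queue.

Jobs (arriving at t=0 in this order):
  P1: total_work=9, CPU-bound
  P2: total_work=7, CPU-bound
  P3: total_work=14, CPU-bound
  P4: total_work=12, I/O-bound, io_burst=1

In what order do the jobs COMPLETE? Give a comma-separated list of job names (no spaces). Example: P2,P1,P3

Answer: P4,P1,P2,P3

Derivation:
t=0-2: P1@Q0 runs 2, rem=7, quantum used, demote→Q1. Q0=[P2,P3,P4] Q1=[P1] Q2=[]
t=2-4: P2@Q0 runs 2, rem=5, quantum used, demote→Q1. Q0=[P3,P4] Q1=[P1,P2] Q2=[]
t=4-6: P3@Q0 runs 2, rem=12, quantum used, demote→Q1. Q0=[P4] Q1=[P1,P2,P3] Q2=[]
t=6-7: P4@Q0 runs 1, rem=11, I/O yield, promote→Q0. Q0=[P4] Q1=[P1,P2,P3] Q2=[]
t=7-8: P4@Q0 runs 1, rem=10, I/O yield, promote→Q0. Q0=[P4] Q1=[P1,P2,P3] Q2=[]
t=8-9: P4@Q0 runs 1, rem=9, I/O yield, promote→Q0. Q0=[P4] Q1=[P1,P2,P3] Q2=[]
t=9-10: P4@Q0 runs 1, rem=8, I/O yield, promote→Q0. Q0=[P4] Q1=[P1,P2,P3] Q2=[]
t=10-11: P4@Q0 runs 1, rem=7, I/O yield, promote→Q0. Q0=[P4] Q1=[P1,P2,P3] Q2=[]
t=11-12: P4@Q0 runs 1, rem=6, I/O yield, promote→Q0. Q0=[P4] Q1=[P1,P2,P3] Q2=[]
t=12-13: P4@Q0 runs 1, rem=5, I/O yield, promote→Q0. Q0=[P4] Q1=[P1,P2,P3] Q2=[]
t=13-14: P4@Q0 runs 1, rem=4, I/O yield, promote→Q0. Q0=[P4] Q1=[P1,P2,P3] Q2=[]
t=14-15: P4@Q0 runs 1, rem=3, I/O yield, promote→Q0. Q0=[P4] Q1=[P1,P2,P3] Q2=[]
t=15-16: P4@Q0 runs 1, rem=2, I/O yield, promote→Q0. Q0=[P4] Q1=[P1,P2,P3] Q2=[]
t=16-17: P4@Q0 runs 1, rem=1, I/O yield, promote→Q0. Q0=[P4] Q1=[P1,P2,P3] Q2=[]
t=17-18: P4@Q0 runs 1, rem=0, completes. Q0=[] Q1=[P1,P2,P3] Q2=[]
t=18-22: P1@Q1 runs 4, rem=3, quantum used, demote→Q2. Q0=[] Q1=[P2,P3] Q2=[P1]
t=22-26: P2@Q1 runs 4, rem=1, quantum used, demote→Q2. Q0=[] Q1=[P3] Q2=[P1,P2]
t=26-30: P3@Q1 runs 4, rem=8, quantum used, demote→Q2. Q0=[] Q1=[] Q2=[P1,P2,P3]
t=30-33: P1@Q2 runs 3, rem=0, completes. Q0=[] Q1=[] Q2=[P2,P3]
t=33-34: P2@Q2 runs 1, rem=0, completes. Q0=[] Q1=[] Q2=[P3]
t=34-42: P3@Q2 runs 8, rem=0, completes. Q0=[] Q1=[] Q2=[]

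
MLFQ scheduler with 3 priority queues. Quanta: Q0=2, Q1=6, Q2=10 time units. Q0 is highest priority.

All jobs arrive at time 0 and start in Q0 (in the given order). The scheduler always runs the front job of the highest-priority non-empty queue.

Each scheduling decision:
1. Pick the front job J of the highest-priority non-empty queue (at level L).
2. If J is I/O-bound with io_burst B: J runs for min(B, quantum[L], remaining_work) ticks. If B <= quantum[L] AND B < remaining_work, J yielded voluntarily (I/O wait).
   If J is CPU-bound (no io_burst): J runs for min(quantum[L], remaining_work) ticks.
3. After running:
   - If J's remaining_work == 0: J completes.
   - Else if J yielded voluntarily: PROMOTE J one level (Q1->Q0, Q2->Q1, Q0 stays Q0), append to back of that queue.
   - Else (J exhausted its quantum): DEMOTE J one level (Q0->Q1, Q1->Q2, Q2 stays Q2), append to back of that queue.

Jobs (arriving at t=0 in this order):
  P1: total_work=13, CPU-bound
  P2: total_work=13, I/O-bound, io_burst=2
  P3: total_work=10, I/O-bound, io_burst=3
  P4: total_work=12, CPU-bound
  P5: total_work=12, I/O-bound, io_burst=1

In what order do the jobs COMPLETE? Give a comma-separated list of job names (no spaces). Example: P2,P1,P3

Answer: P2,P5,P3,P1,P4

Derivation:
t=0-2: P1@Q0 runs 2, rem=11, quantum used, demote→Q1. Q0=[P2,P3,P4,P5] Q1=[P1] Q2=[]
t=2-4: P2@Q0 runs 2, rem=11, I/O yield, promote→Q0. Q0=[P3,P4,P5,P2] Q1=[P1] Q2=[]
t=4-6: P3@Q0 runs 2, rem=8, quantum used, demote→Q1. Q0=[P4,P5,P2] Q1=[P1,P3] Q2=[]
t=6-8: P4@Q0 runs 2, rem=10, quantum used, demote→Q1. Q0=[P5,P2] Q1=[P1,P3,P4] Q2=[]
t=8-9: P5@Q0 runs 1, rem=11, I/O yield, promote→Q0. Q0=[P2,P5] Q1=[P1,P3,P4] Q2=[]
t=9-11: P2@Q0 runs 2, rem=9, I/O yield, promote→Q0. Q0=[P5,P2] Q1=[P1,P3,P4] Q2=[]
t=11-12: P5@Q0 runs 1, rem=10, I/O yield, promote→Q0. Q0=[P2,P5] Q1=[P1,P3,P4] Q2=[]
t=12-14: P2@Q0 runs 2, rem=7, I/O yield, promote→Q0. Q0=[P5,P2] Q1=[P1,P3,P4] Q2=[]
t=14-15: P5@Q0 runs 1, rem=9, I/O yield, promote→Q0. Q0=[P2,P5] Q1=[P1,P3,P4] Q2=[]
t=15-17: P2@Q0 runs 2, rem=5, I/O yield, promote→Q0. Q0=[P5,P2] Q1=[P1,P3,P4] Q2=[]
t=17-18: P5@Q0 runs 1, rem=8, I/O yield, promote→Q0. Q0=[P2,P5] Q1=[P1,P3,P4] Q2=[]
t=18-20: P2@Q0 runs 2, rem=3, I/O yield, promote→Q0. Q0=[P5,P2] Q1=[P1,P3,P4] Q2=[]
t=20-21: P5@Q0 runs 1, rem=7, I/O yield, promote→Q0. Q0=[P2,P5] Q1=[P1,P3,P4] Q2=[]
t=21-23: P2@Q0 runs 2, rem=1, I/O yield, promote→Q0. Q0=[P5,P2] Q1=[P1,P3,P4] Q2=[]
t=23-24: P5@Q0 runs 1, rem=6, I/O yield, promote→Q0. Q0=[P2,P5] Q1=[P1,P3,P4] Q2=[]
t=24-25: P2@Q0 runs 1, rem=0, completes. Q0=[P5] Q1=[P1,P3,P4] Q2=[]
t=25-26: P5@Q0 runs 1, rem=5, I/O yield, promote→Q0. Q0=[P5] Q1=[P1,P3,P4] Q2=[]
t=26-27: P5@Q0 runs 1, rem=4, I/O yield, promote→Q0. Q0=[P5] Q1=[P1,P3,P4] Q2=[]
t=27-28: P5@Q0 runs 1, rem=3, I/O yield, promote→Q0. Q0=[P5] Q1=[P1,P3,P4] Q2=[]
t=28-29: P5@Q0 runs 1, rem=2, I/O yield, promote→Q0. Q0=[P5] Q1=[P1,P3,P4] Q2=[]
t=29-30: P5@Q0 runs 1, rem=1, I/O yield, promote→Q0. Q0=[P5] Q1=[P1,P3,P4] Q2=[]
t=30-31: P5@Q0 runs 1, rem=0, completes. Q0=[] Q1=[P1,P3,P4] Q2=[]
t=31-37: P1@Q1 runs 6, rem=5, quantum used, demote→Q2. Q0=[] Q1=[P3,P4] Q2=[P1]
t=37-40: P3@Q1 runs 3, rem=5, I/O yield, promote→Q0. Q0=[P3] Q1=[P4] Q2=[P1]
t=40-42: P3@Q0 runs 2, rem=3, quantum used, demote→Q1. Q0=[] Q1=[P4,P3] Q2=[P1]
t=42-48: P4@Q1 runs 6, rem=4, quantum used, demote→Q2. Q0=[] Q1=[P3] Q2=[P1,P4]
t=48-51: P3@Q1 runs 3, rem=0, completes. Q0=[] Q1=[] Q2=[P1,P4]
t=51-56: P1@Q2 runs 5, rem=0, completes. Q0=[] Q1=[] Q2=[P4]
t=56-60: P4@Q2 runs 4, rem=0, completes. Q0=[] Q1=[] Q2=[]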